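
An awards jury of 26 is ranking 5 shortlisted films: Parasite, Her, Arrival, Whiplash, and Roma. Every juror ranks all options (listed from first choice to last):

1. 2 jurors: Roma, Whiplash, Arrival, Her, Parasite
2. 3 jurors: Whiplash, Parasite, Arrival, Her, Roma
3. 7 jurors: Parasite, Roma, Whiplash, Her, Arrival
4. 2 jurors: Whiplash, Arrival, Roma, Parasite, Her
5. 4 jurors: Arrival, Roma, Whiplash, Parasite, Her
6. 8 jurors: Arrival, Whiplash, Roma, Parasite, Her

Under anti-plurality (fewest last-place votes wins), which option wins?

Whiplash

Last-place votes: Parasite 2, Her 14, Arrival 7, Whiplash 0, Roma 3.
Whiplash is ranked last by the fewest voters, so Whiplash wins.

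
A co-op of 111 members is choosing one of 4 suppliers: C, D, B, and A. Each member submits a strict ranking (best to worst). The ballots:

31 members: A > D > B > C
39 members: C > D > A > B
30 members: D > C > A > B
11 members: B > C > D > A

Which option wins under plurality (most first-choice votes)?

C

First-place votes: C 39, D 30, B 11, A 31.
C has the most first-place votes.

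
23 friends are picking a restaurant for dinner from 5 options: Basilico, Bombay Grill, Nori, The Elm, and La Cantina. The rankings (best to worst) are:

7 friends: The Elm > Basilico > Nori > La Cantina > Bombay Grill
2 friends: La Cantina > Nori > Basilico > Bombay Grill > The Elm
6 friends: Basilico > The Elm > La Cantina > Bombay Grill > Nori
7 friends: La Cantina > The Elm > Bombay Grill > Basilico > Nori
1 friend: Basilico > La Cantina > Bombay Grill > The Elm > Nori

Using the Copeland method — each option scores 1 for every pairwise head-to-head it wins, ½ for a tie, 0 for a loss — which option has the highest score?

Basilico: beats Bombay Grill, Nori, and La Cantina; loses to The Elm → score 3.
Bombay Grill: beats Nori; loses to Basilico, The Elm, and La Cantina → score 1.
Nori: loses to Basilico, Bombay Grill, The Elm, and La Cantina → score 0.
The Elm: beats Basilico, Bombay Grill, Nori, and La Cantina → score 4.
La Cantina: beats Bombay Grill and Nori; loses to Basilico and The Elm → score 2.
The Elm has the best pairwise record.

The Elm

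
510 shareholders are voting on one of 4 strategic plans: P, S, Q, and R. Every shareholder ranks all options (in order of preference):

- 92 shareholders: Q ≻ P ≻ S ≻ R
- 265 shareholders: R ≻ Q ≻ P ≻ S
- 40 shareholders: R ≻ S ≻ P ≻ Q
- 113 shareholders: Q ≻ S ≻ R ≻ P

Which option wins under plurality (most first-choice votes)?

First-place votes: P 0, S 0, Q 205, R 305.
R has the most first-place votes.

R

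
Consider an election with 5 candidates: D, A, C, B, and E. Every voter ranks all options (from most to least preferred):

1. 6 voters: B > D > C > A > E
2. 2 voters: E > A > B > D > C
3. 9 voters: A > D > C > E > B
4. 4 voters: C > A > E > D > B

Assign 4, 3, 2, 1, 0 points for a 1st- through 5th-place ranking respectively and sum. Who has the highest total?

A

D: 6·3 + 2·1 + 9·3 + 4·1 = 51
A: 6·1 + 2·3 + 9·4 + 4·3 = 60
C: 6·2 + 2·0 + 9·2 + 4·4 = 46
B: 6·4 + 2·2 + 9·0 + 4·0 = 28
E: 6·0 + 2·4 + 9·1 + 4·2 = 25
A has the highest Borda score (60).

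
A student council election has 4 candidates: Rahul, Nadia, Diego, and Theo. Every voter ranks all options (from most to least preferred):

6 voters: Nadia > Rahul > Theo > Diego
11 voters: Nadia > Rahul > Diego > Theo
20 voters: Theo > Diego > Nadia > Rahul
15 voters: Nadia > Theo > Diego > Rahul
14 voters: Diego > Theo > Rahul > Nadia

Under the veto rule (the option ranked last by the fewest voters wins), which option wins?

Last-place votes: Rahul 35, Nadia 14, Diego 6, Theo 11.
Diego is ranked last by the fewest voters, so Diego wins.

Diego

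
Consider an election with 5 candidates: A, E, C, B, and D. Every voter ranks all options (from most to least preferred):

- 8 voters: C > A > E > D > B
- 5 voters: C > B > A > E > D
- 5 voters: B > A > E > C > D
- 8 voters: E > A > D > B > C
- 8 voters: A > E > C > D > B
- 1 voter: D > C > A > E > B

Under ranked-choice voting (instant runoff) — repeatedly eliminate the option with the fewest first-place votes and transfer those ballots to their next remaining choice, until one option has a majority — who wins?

A

Round 1: A 8, E 8, C 13, B 5, D 1. Eliminate D.
Round 2: A 8, E 8, C 14, B 5. Eliminate B.
Round 3: A 13, E 8, C 14. Eliminate E.
Round 4: A 21, C 14. A has a majority.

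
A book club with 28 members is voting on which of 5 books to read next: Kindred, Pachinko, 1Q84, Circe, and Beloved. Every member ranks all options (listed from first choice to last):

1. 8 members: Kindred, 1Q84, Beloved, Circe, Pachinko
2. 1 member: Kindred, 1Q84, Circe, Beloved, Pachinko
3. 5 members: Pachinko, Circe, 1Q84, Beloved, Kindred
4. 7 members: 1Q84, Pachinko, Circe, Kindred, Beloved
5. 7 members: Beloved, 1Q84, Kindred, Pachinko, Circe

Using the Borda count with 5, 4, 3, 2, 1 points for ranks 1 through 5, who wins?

1Q84

Kindred: 8·5 + 1·5 + 5·1 + 7·2 + 7·3 = 85
Pachinko: 8·1 + 1·1 + 5·5 + 7·4 + 7·2 = 76
1Q84: 8·4 + 1·4 + 5·3 + 7·5 + 7·4 = 114
Circe: 8·2 + 1·3 + 5·4 + 7·3 + 7·1 = 67
Beloved: 8·3 + 1·2 + 5·2 + 7·1 + 7·5 = 78
1Q84 has the highest Borda score (114).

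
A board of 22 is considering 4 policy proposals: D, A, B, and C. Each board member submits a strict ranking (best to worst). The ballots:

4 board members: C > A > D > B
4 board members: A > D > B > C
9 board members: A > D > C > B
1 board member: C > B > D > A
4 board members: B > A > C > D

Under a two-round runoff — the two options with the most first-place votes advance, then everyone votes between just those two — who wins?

Round 1 first-place votes: D 0, A 13, B 4, C 5.
A and C advance.
Runoff: A is preferred to C by 17 voters; C by 5.
A wins the runoff.

A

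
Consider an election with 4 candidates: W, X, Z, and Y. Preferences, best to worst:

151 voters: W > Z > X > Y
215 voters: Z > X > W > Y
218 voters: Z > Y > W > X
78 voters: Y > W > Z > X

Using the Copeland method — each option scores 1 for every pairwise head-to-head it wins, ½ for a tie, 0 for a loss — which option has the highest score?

W: beats X and Y; loses to Z → score 2.
X: beats Y; loses to W and Z → score 1.
Z: beats W, X, and Y → score 3.
Y: loses to W, X, and Z → score 0.
Z has the best pairwise record.

Z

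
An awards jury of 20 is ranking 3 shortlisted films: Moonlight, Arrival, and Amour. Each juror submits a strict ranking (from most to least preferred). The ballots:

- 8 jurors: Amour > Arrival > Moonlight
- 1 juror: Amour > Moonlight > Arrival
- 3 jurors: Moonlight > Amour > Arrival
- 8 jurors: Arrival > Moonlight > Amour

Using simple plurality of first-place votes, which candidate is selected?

First-place votes: Moonlight 3, Arrival 8, Amour 9.
Amour has the most first-place votes.

Amour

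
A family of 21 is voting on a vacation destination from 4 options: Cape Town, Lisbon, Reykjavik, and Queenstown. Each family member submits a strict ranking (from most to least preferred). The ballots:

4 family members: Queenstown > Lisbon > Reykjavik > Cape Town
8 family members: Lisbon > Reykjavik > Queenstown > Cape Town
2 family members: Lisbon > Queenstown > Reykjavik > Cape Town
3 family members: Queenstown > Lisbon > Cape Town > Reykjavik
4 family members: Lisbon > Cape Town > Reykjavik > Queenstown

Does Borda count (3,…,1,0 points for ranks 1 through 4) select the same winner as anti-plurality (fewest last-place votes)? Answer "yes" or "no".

Borda — scores: Cape Town 11, Lisbon 56, Reykjavik 26, Queenstown 33. Winner: Lisbon.
Anti-plurality — last-place votes: Cape Town 14, Lisbon 0, Reykjavik 3, Queenstown 4. Winner: Lisbon.
The two methods agree.

yes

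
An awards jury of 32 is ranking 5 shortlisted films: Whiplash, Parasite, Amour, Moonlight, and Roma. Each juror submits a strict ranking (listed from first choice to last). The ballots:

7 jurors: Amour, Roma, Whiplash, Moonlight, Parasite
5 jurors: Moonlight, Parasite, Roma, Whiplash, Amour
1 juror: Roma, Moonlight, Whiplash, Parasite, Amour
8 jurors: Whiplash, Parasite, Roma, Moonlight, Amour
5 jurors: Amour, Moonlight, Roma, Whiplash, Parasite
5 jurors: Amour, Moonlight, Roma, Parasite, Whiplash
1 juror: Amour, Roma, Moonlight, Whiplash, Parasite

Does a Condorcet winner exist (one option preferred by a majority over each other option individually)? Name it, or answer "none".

Amour

Amour vs Whiplash: 18–14 for Amour.
Amour vs Parasite: 18–14 for Amour.
Amour vs Moonlight: 18–14 for Amour.
Amour vs Roma: 18–14 for Amour.
Amour beats every other option head-to-head.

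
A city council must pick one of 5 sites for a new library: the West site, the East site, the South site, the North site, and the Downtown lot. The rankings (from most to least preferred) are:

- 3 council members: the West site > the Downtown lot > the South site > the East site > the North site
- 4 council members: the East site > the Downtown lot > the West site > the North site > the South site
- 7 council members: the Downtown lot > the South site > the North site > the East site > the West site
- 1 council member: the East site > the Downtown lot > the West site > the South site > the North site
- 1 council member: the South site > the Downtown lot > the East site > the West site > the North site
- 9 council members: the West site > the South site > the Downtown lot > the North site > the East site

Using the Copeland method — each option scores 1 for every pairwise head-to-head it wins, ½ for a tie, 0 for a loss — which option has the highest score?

the West site: beats the South site and the North site; loses to the East site and the Downtown lot → score 2.
the East site: beats the West site; loses to the South site, the North site, and the Downtown lot → score 1.
the South site: beats the East site and the North site; loses to the West site and the Downtown lot → score 2.
the North site: beats the East site; loses to the West site, the South site, and the Downtown lot → score 1.
the Downtown lot: beats the West site, the East site, the South site, and the North site → score 4.
the Downtown lot has the best pairwise record.

the Downtown lot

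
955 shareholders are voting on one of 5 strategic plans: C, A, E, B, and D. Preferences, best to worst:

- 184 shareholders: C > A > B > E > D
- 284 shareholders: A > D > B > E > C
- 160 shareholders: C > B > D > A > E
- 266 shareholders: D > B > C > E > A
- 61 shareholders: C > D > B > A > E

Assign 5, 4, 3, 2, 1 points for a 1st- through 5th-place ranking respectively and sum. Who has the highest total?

D

C: 184·5 + 284·1 + 160·5 + 266·3 + 61·5 = 3107
A: 184·4 + 284·5 + 160·2 + 266·1 + 61·2 = 2864
E: 184·2 + 284·2 + 160·1 + 266·2 + 61·1 = 1689
B: 184·3 + 284·3 + 160·4 + 266·4 + 61·3 = 3291
D: 184·1 + 284·4 + 160·3 + 266·5 + 61·4 = 3374
D has the highest Borda score (3374).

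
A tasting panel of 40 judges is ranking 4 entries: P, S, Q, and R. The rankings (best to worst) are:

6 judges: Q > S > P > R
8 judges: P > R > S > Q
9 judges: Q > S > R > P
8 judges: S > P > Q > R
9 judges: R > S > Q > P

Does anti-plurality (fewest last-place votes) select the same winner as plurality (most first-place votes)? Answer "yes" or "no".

no

Anti-plurality — last-place votes: P 18, S 0, Q 8, R 14. Winner: S.
Plurality — first-place votes: P 8, S 8, Q 15, R 9. Winner: Q.
The two methods disagree.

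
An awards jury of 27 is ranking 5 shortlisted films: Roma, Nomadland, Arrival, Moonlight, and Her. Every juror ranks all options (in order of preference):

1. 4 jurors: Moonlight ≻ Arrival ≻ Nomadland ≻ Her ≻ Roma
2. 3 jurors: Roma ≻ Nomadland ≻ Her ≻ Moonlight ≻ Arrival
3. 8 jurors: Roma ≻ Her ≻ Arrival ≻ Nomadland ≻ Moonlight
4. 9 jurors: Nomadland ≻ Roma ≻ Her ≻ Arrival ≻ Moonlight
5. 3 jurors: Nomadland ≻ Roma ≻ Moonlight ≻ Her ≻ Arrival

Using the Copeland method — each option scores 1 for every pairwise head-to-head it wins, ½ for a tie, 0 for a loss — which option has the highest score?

Roma: beats Arrival, Moonlight, and Her; loses to Nomadland → score 3.
Nomadland: beats Roma, Arrival, Moonlight, and Her → score 4.
Arrival: beats Moonlight; loses to Roma, Nomadland, and Her → score 1.
Moonlight: loses to Roma, Nomadland, Arrival, and Her → score 0.
Her: beats Arrival and Moonlight; loses to Roma and Nomadland → score 2.
Nomadland has the best pairwise record.

Nomadland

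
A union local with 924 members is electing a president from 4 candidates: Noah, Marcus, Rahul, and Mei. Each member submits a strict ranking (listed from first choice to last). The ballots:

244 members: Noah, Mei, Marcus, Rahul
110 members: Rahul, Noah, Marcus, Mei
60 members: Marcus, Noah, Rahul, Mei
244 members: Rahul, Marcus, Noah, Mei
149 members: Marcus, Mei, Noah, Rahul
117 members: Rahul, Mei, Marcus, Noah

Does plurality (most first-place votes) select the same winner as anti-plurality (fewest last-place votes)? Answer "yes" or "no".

Plurality — first-place votes: Noah 244, Marcus 209, Rahul 471, Mei 0. Winner: Rahul.
Anti-plurality — last-place votes: Noah 117, Marcus 0, Rahul 393, Mei 414. Winner: Marcus.
The two methods disagree.

no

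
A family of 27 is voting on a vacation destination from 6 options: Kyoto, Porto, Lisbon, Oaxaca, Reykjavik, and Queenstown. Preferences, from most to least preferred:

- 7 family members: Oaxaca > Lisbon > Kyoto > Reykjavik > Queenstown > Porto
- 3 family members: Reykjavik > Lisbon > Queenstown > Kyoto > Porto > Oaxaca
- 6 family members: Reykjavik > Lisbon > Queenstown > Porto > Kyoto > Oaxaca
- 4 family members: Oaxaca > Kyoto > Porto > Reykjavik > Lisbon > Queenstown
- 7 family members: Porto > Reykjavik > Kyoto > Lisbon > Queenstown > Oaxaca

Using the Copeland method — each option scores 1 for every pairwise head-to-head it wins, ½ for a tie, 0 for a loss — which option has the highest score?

Reykjavik

Kyoto: beats Porto, Oaxaca, and Queenstown; loses to Lisbon and Reykjavik → score 3.
Porto: beats Oaxaca; loses to Kyoto, Lisbon, Reykjavik, and Queenstown → score 1.
Lisbon: beats Kyoto, Porto, Oaxaca, and Queenstown; loses to Reykjavik → score 4.
Oaxaca: loses to Kyoto, Porto, Lisbon, Reykjavik, and Queenstown → score 0.
Reykjavik: beats Kyoto, Porto, Lisbon, Oaxaca, and Queenstown → score 5.
Queenstown: beats Porto and Oaxaca; loses to Kyoto, Lisbon, and Reykjavik → score 2.
Reykjavik has the best pairwise record.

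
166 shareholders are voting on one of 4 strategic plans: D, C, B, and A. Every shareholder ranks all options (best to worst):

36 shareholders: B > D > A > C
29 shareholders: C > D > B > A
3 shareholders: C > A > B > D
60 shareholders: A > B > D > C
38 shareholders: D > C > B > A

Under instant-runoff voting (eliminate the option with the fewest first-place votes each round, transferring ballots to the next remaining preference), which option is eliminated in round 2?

Round 1: D 38, C 32, B 36, A 60. Eliminate C.
Round 2: D 67, B 36, A 63. Eliminate B.

B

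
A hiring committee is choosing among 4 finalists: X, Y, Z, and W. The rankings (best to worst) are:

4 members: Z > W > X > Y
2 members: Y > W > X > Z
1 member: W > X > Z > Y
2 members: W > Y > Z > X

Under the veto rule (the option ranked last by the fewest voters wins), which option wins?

Last-place votes: X 2, Y 5, Z 2, W 0.
W is ranked last by the fewest voters, so W wins.

W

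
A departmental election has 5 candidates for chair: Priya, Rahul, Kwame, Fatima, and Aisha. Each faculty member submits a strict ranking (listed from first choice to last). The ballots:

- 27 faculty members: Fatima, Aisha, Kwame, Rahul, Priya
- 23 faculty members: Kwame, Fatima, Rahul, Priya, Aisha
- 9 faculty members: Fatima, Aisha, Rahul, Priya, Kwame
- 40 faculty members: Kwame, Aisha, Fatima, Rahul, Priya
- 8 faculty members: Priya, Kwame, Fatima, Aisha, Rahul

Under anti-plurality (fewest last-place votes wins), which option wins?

Fatima

Last-place votes: Priya 67, Rahul 8, Kwame 9, Fatima 0, Aisha 23.
Fatima is ranked last by the fewest voters, so Fatima wins.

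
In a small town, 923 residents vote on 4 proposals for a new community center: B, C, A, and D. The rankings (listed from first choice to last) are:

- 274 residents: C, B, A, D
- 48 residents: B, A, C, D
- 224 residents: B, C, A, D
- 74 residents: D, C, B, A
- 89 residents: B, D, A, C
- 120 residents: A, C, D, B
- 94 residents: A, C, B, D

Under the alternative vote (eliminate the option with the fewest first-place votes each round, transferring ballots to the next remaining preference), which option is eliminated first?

D

Round 1: B 361, C 274, A 214, D 74. Eliminate D.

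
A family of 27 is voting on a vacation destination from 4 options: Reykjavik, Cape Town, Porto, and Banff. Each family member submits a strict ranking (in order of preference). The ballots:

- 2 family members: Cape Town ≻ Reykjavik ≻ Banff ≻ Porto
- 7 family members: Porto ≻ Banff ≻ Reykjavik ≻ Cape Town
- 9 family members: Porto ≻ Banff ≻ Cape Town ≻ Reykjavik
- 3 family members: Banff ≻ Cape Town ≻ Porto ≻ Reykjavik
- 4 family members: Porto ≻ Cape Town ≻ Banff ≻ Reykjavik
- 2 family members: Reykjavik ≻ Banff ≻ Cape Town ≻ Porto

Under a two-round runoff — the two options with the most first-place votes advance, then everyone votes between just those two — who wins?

Round 1 first-place votes: Reykjavik 2, Cape Town 2, Porto 20, Banff 3.
Porto and Banff advance.
Runoff: Porto is preferred to Banff by 20 voters; Banff by 7.
Porto wins the runoff.

Porto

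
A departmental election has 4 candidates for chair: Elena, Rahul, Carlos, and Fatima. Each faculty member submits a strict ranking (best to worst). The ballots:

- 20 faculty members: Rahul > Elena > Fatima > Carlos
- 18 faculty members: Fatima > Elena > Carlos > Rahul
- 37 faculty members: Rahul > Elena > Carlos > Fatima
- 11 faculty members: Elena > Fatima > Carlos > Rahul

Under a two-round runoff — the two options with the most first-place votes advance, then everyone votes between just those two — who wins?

Round 1 first-place votes: Elena 11, Rahul 57, Carlos 0, Fatima 18.
Rahul and Fatima advance.
Runoff: Rahul is preferred to Fatima by 57 voters; Fatima by 29.
Rahul wins the runoff.

Rahul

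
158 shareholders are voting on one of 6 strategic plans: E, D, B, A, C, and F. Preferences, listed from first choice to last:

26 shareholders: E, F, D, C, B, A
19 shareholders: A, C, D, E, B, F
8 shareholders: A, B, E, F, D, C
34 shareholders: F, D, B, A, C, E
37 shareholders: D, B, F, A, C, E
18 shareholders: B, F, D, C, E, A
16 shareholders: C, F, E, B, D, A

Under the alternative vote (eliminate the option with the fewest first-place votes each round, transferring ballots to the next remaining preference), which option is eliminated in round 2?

B

Round 1: E 26, D 37, B 18, A 27, C 16, F 34. Eliminate C.
Round 2: E 26, D 37, B 18, A 27, F 50. Eliminate B.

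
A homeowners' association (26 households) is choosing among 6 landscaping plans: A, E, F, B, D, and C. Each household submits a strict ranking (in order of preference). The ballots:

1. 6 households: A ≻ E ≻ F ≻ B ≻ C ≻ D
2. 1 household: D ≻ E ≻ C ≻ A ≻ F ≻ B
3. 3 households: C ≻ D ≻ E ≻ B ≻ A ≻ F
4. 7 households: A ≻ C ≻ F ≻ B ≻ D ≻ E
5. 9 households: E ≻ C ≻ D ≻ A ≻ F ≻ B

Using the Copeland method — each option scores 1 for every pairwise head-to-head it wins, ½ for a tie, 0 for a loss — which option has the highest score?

E

A: beats F and B; ties E, D, and C → score 3.5.
E: beats F, B, D, and C; ties A → score 4.5.
F: beats B; ties D; loses to A, E, and C → score 1.5.
B: ties D; loses to A, E, F, and C → score 0.5.
D: ties A, F, and B; loses to E and C → score 1.5.
C: beats F, B, and D; ties A; loses to E → score 3.5.
E has the best pairwise record.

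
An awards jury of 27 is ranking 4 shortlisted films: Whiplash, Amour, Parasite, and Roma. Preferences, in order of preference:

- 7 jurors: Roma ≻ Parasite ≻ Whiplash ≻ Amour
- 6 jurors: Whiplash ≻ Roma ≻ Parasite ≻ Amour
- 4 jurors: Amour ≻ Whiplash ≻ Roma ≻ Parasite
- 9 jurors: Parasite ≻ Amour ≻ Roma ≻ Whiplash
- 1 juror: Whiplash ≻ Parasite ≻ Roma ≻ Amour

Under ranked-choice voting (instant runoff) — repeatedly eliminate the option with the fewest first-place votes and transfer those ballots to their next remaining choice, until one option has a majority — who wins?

Parasite

Round 1: Whiplash 7, Amour 4, Parasite 9, Roma 7. Eliminate Amour.
Round 2: Whiplash 11, Parasite 9, Roma 7. Eliminate Roma.
Round 3: Whiplash 11, Parasite 16. Parasite has a majority.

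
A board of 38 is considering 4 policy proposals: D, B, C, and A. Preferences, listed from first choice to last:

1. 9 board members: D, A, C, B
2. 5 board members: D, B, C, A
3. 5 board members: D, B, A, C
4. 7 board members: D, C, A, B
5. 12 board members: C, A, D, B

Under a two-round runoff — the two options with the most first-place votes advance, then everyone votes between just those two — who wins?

Round 1 first-place votes: D 26, B 0, C 12, A 0.
D and C advance.
Runoff: D is preferred to C by 26 voters; C by 12.
D wins the runoff.

D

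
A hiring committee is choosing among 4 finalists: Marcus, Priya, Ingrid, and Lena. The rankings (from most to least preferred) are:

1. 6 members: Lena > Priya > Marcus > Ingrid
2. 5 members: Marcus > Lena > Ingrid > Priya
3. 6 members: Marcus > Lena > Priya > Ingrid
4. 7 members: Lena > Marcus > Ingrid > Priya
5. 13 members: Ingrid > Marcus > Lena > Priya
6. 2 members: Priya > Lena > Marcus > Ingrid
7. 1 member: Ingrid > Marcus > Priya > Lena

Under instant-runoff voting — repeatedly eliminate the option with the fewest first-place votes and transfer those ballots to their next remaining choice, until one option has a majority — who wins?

Round 1: Marcus 11, Priya 2, Ingrid 14, Lena 13. Eliminate Priya.
Round 2: Marcus 11, Ingrid 14, Lena 15. Eliminate Marcus.
Round 3: Ingrid 14, Lena 26. Lena has a majority.

Lena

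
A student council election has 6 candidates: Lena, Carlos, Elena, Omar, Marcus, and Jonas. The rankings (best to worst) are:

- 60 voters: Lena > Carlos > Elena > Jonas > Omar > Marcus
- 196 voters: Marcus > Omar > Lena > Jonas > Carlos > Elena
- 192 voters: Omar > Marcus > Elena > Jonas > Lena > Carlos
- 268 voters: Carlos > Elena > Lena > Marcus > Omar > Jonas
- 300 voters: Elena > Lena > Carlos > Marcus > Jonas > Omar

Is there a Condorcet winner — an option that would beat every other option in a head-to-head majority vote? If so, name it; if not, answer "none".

none

Checking pairwise contests:
Elena beats Lena 760–256.
Lena beats Carlos 748–268.
Carlos beats Elena 524–492.
Lena beats Omar 628–388.
Lena beats Marcus 628–388.
Lena beats Jonas 824–192.
Every option loses at least one head-to-head, so there is no Condorcet winner.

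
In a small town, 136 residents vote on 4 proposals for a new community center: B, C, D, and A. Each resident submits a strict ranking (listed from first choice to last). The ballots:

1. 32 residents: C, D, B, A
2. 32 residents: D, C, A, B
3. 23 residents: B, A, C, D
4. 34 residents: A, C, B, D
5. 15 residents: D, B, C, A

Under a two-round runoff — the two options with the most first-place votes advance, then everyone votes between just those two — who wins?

D

Round 1 first-place votes: B 23, C 32, D 47, A 34.
D and A advance.
Runoff: D is preferred to A by 79 voters; A by 57.
D wins the runoff.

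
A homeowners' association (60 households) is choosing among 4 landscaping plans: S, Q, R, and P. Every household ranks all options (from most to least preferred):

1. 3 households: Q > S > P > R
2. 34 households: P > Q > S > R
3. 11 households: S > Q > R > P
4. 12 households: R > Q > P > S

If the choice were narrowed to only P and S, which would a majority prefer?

P

Voters preferring P to S: 46; preferring S to P: 14.
P wins the head-to-head.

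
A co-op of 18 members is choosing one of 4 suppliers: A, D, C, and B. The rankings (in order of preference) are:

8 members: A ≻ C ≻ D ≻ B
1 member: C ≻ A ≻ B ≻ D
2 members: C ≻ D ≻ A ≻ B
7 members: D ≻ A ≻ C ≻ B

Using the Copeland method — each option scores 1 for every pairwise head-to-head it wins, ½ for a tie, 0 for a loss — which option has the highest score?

A

A: beats C and B; ties D → score 2.5.
D: beats B; ties A; loses to C → score 1.5.
C: beats D and B; loses to A → score 2.
B: loses to A, D, and C → score 0.
A has the best pairwise record.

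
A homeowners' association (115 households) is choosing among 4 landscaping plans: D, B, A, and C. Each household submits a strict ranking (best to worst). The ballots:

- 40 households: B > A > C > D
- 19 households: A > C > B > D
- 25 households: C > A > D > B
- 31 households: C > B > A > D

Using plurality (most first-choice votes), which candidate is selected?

First-place votes: D 0, B 40, A 19, C 56.
C has the most first-place votes.

C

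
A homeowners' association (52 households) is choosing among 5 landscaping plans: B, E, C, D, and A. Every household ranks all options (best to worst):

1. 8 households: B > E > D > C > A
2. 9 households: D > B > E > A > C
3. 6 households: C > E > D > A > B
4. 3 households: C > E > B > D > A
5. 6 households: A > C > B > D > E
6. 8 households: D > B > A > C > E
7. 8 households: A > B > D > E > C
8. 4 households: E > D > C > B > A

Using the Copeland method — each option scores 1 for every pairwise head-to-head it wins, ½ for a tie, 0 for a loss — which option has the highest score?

D

B: beats E, C, and A; loses to D → score 3.
E: beats C and A; loses to B and D → score 2.
C: loses to B, E, D, and A → score 0.
D: beats B, E, C, and A → score 4.
A: beats C; loses to B, E, and D → score 1.
D has the best pairwise record.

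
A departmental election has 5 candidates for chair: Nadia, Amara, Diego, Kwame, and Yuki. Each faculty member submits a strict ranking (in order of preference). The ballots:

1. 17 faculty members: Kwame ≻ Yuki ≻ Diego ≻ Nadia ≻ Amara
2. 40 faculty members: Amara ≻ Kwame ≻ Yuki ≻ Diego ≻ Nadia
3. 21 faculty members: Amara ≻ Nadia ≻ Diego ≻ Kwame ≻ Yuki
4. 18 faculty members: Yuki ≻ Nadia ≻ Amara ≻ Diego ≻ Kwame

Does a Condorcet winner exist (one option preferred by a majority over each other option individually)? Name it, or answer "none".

Amara

Amara vs Nadia: 61–35 for Amara.
Amara vs Diego: 79–17 for Amara.
Amara vs Kwame: 79–17 for Amara.
Amara vs Yuki: 61–35 for Amara.
Amara beats every other option head-to-head.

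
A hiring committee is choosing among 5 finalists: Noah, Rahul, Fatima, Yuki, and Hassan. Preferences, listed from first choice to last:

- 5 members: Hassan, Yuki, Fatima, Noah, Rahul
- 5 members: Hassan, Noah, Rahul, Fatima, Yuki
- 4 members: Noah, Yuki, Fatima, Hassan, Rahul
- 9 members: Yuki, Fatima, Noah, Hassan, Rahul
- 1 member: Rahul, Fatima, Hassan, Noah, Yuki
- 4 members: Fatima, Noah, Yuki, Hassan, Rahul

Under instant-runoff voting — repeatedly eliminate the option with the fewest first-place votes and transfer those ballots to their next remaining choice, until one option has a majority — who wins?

Yuki

Round 1: Noah 4, Rahul 1, Fatima 4, Yuki 9, Hassan 10. Eliminate Rahul.
Round 2: Noah 4, Fatima 5, Yuki 9, Hassan 10. Eliminate Noah.
Round 3: Fatima 5, Yuki 13, Hassan 10. Eliminate Fatima.
Round 4: Yuki 17, Hassan 11. Yuki has a majority.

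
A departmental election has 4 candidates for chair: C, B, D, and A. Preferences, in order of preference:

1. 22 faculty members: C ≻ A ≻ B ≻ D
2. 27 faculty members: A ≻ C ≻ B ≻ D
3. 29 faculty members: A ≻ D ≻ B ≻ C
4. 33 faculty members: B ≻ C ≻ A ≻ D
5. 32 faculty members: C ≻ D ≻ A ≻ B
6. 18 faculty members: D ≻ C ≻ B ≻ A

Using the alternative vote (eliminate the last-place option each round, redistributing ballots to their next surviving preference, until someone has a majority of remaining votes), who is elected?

Round 1: C 54, B 33, D 18, A 56. Eliminate D.
Round 2: C 72, B 33, A 56. Eliminate B.
Round 3: C 105, A 56. C has a majority.

C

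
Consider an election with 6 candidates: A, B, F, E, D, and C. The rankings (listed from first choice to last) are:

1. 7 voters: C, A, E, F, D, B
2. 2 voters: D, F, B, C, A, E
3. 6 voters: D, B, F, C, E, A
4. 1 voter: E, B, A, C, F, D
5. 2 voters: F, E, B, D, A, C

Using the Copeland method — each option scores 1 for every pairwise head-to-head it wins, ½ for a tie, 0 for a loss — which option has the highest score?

F

A: ties E; loses to B, F, D, and C → score 0.5.
B: beats A and C; loses to F, E, and D → score 2.
F: beats A, B, E, D, and C → score 5.
E: beats B and D; ties A; loses to F and C → score 2.5.
D: beats A, B, and C; loses to F and E → score 3.
C: beats A and E; loses to B, F, and D → score 2.
F has the best pairwise record.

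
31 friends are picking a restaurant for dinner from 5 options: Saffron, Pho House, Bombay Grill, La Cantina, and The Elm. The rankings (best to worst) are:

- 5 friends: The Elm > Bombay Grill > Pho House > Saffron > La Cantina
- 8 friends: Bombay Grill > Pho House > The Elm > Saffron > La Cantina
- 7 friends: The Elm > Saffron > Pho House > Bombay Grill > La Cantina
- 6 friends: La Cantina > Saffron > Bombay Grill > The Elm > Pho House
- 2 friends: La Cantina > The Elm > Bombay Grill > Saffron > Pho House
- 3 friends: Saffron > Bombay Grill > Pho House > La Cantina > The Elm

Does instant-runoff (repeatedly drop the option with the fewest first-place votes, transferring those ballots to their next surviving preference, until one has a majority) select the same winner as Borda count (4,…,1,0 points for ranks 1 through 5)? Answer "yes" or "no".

yes

Instant-runoff — R1 Saffron 3, Pho House 0, Bombay Grill 8, La Cantina 8, The Elm 12 (Pho House out); R2 Saffron 3, Bombay Grill 8, La Cantina 8, The Elm 12 (Saffron out); R3 Bombay Grill 11, La Cantina 8, The Elm 12 (La Cantina out); R4 Bombay Grill 17, The Elm 14 (Bombay Grill winner). Winner: Bombay Grill.
Borda — scores: Saffron 66, Pho House 54, Bombay Grill 79, La Cantina 35, The Elm 76. Winner: Bombay Grill.
The two methods agree.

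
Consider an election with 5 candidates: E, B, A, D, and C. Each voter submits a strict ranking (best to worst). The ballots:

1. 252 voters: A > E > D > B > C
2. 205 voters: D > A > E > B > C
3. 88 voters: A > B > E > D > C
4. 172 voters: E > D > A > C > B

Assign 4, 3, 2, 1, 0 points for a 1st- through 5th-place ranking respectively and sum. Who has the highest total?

A

E: 252·3 + 205·2 + 88·2 + 172·4 = 2030
B: 252·1 + 205·1 + 88·3 + 172·0 = 721
A: 252·4 + 205·3 + 88·4 + 172·2 = 2319
D: 252·2 + 205·4 + 88·1 + 172·3 = 1928
C: 252·0 + 205·0 + 88·0 + 172·1 = 172
A has the highest Borda score (2319).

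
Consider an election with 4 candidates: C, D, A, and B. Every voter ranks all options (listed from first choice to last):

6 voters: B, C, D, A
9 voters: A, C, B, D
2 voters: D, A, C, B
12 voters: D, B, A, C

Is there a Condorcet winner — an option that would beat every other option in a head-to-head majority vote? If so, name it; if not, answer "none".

B vs C: 18–11 for B.
B vs D: 15–14 for B.
B vs A: 18–11 for B.
B beats every other option head-to-head.

B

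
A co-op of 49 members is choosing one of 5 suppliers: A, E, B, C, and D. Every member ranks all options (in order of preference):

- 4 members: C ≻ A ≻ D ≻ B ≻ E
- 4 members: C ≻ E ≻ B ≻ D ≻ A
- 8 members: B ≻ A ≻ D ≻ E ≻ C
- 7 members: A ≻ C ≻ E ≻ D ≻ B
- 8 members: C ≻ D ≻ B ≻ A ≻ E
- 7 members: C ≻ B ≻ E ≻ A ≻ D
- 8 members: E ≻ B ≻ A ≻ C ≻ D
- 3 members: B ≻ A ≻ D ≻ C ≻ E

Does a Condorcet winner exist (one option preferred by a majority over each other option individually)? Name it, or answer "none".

none

Checking pairwise contests:
B beats A 38–11.
A beats E 30–19.
C beats B 30–19.
A beats C 26–23.
A beats D 37–12.
Every option loses at least one head-to-head, so there is no Condorcet winner.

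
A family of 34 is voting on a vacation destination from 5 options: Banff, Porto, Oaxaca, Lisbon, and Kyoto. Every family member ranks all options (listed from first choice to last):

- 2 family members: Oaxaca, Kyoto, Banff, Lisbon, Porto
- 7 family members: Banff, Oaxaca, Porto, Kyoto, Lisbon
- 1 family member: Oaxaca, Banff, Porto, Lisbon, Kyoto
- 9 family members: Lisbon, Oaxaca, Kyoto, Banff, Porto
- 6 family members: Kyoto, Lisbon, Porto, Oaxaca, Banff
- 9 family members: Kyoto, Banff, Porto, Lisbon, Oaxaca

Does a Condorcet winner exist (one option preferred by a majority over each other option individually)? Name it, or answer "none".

Checking pairwise contests:
Oaxaca beats Banff 18–16.
Banff beats Porto 28–6.
Lisbon beats Oaxaca 24–10.
Banff beats Lisbon 19–15.
Oaxaca beats Kyoto 19–15.
Every option loses at least one head-to-head, so there is no Condorcet winner.

none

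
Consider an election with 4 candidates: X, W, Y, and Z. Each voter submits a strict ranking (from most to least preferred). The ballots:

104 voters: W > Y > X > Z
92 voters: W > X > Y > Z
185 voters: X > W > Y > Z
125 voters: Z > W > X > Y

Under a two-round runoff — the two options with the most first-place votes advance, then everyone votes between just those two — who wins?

Round 1 first-place votes: X 185, W 196, Y 0, Z 125.
W and X advance.
Runoff: W is preferred to X by 321 voters; X by 185.
W wins the runoff.

W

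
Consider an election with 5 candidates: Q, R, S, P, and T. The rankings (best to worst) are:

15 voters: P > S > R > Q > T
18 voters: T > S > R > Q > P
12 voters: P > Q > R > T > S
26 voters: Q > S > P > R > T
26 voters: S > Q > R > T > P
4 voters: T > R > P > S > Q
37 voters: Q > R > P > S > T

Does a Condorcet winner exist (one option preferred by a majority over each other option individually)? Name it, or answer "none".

Q vs R: 101–37 for Q.
Q vs S: 75–63 for Q.
Q vs P: 107–31 for Q.
Q vs T: 116–22 for Q.
Q beats every other option head-to-head.

Q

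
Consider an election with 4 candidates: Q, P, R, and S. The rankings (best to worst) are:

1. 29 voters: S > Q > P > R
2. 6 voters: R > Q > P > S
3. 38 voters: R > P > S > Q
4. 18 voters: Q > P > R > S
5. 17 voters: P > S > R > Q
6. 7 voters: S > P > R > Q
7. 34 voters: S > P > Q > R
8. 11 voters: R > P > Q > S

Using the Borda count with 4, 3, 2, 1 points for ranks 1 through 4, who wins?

P

Q: 29·3 + 6·3 + 38·1 + 18·4 + 17·1 + 7·1 + 34·2 + 11·2 = 329
P: 29·2 + 6·2 + 38·3 + 18·3 + 17·4 + 7·3 + 34·3 + 11·3 = 462
R: 29·1 + 6·4 + 38·4 + 18·2 + 17·2 + 7·2 + 34·1 + 11·4 = 367
S: 29·4 + 6·1 + 38·2 + 18·1 + 17·3 + 7·4 + 34·4 + 11·1 = 442
P has the highest Borda score (462).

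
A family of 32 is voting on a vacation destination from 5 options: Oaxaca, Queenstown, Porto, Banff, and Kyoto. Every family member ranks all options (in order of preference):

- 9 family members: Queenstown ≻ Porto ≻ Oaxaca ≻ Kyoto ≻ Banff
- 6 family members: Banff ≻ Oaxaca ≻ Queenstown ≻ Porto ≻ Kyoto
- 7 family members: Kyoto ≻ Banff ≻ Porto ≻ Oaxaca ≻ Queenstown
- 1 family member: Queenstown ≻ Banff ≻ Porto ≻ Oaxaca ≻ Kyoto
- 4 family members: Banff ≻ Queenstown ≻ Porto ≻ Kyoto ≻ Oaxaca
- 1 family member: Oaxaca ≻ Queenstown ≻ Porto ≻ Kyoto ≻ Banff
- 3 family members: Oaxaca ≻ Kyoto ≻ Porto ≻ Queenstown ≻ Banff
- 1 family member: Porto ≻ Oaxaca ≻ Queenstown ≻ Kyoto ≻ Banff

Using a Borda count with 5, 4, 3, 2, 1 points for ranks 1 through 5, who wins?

Queenstown

Oaxaca: 9·3 + 6·4 + 7·2 + 1·2 + 4·1 + 1·5 + 3·5 + 1·4 = 95
Queenstown: 9·5 + 6·3 + 7·1 + 1·5 + 4·4 + 1·4 + 3·2 + 1·3 = 104
Porto: 9·4 + 6·2 + 7·3 + 1·3 + 4·3 + 1·3 + 3·3 + 1·5 = 101
Banff: 9·1 + 6·5 + 7·4 + 1·4 + 4·5 + 1·1 + 3·1 + 1·1 = 96
Kyoto: 9·2 + 6·1 + 7·5 + 1·1 + 4·2 + 1·2 + 3·4 + 1·2 = 84
Queenstown has the highest Borda score (104).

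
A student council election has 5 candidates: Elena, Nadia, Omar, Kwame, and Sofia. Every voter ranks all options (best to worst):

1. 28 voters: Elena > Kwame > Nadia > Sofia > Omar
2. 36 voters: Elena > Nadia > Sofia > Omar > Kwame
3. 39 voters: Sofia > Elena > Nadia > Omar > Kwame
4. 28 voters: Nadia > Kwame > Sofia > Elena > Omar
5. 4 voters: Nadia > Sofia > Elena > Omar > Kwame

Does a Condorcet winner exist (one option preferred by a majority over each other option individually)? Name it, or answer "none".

Checking pairwise contests:
Sofia beats Elena 71–64.
Elena beats Nadia 103–32.
Elena beats Omar 135–0.
Elena beats Kwame 107–28.
Nadia beats Sofia 96–39.
Every option loses at least one head-to-head, so there is no Condorcet winner.

none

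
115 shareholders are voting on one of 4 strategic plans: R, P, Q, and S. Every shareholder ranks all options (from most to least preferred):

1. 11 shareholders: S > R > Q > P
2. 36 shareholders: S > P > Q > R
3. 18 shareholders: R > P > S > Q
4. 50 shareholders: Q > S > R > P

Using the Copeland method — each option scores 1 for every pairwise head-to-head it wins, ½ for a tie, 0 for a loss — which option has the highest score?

R: beats P; loses to Q and S → score 1.
P: loses to R, Q, and S → score 0.
Q: beats R and P; loses to S → score 2.
S: beats R, P, and Q → score 3.
S has the best pairwise record.

S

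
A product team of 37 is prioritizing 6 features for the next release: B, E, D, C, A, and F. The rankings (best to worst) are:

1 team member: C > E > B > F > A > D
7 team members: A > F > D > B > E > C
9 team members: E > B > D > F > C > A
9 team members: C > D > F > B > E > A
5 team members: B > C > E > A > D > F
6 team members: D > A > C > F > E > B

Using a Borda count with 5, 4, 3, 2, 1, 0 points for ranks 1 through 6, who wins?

B: 1·3 + 7·2 + 9·4 + 9·2 + 5·5 + 6·0 = 96
E: 1·4 + 7·1 + 9·5 + 9·1 + 5·3 + 6·1 = 86
D: 1·0 + 7·3 + 9·3 + 9·4 + 5·1 + 6·5 = 119
C: 1·5 + 7·0 + 9·1 + 9·5 + 5·4 + 6·3 = 97
A: 1·1 + 7·5 + 9·0 + 9·0 + 5·2 + 6·4 = 70
F: 1·2 + 7·4 + 9·2 + 9·3 + 5·0 + 6·2 = 87
D has the highest Borda score (119).

D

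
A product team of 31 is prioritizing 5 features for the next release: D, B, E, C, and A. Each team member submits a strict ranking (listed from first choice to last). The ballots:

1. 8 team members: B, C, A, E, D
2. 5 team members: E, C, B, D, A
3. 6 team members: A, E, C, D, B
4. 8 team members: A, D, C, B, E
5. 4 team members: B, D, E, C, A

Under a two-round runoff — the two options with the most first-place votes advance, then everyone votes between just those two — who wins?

Round 1 first-place votes: D 0, B 12, E 5, C 0, A 14.
A and B advance.
Runoff: A is preferred to B by 14 voters; B by 17.
B wins the runoff.

B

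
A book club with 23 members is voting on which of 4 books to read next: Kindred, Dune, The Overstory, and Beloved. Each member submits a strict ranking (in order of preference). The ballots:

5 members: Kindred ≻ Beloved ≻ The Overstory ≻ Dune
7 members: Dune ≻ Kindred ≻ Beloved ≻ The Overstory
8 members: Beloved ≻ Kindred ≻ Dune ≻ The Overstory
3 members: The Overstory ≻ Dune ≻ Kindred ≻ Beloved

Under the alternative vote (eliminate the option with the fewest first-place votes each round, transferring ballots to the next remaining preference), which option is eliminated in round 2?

Round 1: Kindred 5, Dune 7, The Overstory 3, Beloved 8. Eliminate The Overstory.
Round 2: Kindred 5, Dune 10, Beloved 8. Eliminate Kindred.

Kindred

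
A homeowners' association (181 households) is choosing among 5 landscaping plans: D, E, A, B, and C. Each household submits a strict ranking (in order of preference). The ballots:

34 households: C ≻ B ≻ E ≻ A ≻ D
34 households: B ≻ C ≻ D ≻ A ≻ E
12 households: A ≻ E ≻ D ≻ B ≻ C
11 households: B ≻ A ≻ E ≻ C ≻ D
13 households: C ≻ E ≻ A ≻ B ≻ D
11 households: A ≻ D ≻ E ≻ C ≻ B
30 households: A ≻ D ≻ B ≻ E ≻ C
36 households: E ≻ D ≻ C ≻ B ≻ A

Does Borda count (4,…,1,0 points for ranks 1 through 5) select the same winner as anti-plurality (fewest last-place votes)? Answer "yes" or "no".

yes

Borda — scores: D 323, E 361, A 339, B 403, C 384. Winner: B.
Anti-plurality — last-place votes: D 58, E 34, A 36, B 11, C 42. Winner: B.
The two methods agree.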